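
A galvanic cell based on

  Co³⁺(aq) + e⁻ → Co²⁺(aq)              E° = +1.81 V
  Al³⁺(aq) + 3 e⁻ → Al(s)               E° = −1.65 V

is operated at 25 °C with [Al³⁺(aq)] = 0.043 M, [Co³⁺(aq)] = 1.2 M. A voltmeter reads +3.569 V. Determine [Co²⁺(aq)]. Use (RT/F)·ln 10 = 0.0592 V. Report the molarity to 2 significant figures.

The Co³⁺/Co²⁺ couple has the larger reduction potential, so it is the cathode: E°cell = +1.81 − (−1.65) = +3.46 V and n = 3.
Rearranging E = E° − (0.0592/n)·log Q gives log Q = 3(+3.46 − (+3.569))/0.0592 = −5.524.
Balancing electrons gives 3 Co³⁺(aq) + Al(s) → 3 Co²⁺(aq) + Al³⁺(aq); thus Q = ([Co²⁺(aq)]^3·[Al³⁺(aq)]) / [Co³⁺(aq)]^3.
Solving for the unknown gives log [Co²⁺(aq)] = −1.307, so [Co²⁺(aq)] ≈ 0.049 M.

0.049 M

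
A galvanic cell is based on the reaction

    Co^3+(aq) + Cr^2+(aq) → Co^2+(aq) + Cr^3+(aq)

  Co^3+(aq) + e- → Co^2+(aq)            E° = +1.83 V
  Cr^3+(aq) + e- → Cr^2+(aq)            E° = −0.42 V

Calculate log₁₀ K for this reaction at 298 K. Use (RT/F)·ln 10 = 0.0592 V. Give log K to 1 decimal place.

The Co³⁺/Co²⁺ couple is reduced (cathode); E°cell = +1.83 − (−0.42) = +2.25 V with n = 1.
At equilibrium E = 0, so log K = nE°cell / 0.0592 = (1)(+2.25) / 0.0592 = 38.0.

log K = 38.0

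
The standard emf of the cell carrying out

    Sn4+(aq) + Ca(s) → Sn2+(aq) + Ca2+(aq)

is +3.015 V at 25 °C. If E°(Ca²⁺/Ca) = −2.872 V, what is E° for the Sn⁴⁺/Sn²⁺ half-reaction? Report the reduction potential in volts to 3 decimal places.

+0.143 V

In the reaction as written the Sn⁴⁺/Sn²⁺ couple is reduced (cathode) and Ca²⁺/Ca is oxidized (anode), so E°cell = E°(Sn⁴⁺/Sn²⁺) − E°(Ca²⁺/Ca).
E°(Sn⁴⁺/Sn²⁺) = E°cell + E°(anode) = +3.015 + (−2.872) = +0.143 V.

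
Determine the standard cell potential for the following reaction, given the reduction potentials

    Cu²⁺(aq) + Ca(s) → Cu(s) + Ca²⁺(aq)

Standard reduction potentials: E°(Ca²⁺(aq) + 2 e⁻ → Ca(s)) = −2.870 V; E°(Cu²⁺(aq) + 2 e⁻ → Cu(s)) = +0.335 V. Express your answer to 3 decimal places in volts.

Cu²⁺(aq) gains electrons, so the Cu²⁺/Cu couple is the cathode; the Ca²⁺/Ca couple is the anode.
E°cell = E°(cathode) − E°(anode) = +0.335 − (−2.870) = +3.205 V.
The positive value indicates the reaction is spontaneous as written.

+3.205 V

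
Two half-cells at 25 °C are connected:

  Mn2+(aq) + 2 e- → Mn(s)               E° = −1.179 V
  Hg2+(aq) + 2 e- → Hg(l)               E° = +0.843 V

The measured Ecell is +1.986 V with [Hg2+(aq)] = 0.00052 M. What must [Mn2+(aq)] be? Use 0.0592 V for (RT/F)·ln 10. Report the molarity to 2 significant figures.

0.0086 M

The Hg²⁺/Hg couple has the larger reduction potential, so it is the cathode: E°cell = +0.843 − (−1.179) = +2.022 V and n = 2.
Since E = E° − (0.0592/n)·log Q, log Q = n(E° − E)/0.0592 = 1.216.
The balanced reaction is Hg2+(aq) + Mn(s) → Hg(l) + Mn2+(aq), so Q = [Mn2+(aq)] / [Hg2+(aq)].
Isolating [Mn2+(aq)] in Q = 10^{1.216} yields log [Mn2+(aq)] = −2.068, i.e. 0.0086 M.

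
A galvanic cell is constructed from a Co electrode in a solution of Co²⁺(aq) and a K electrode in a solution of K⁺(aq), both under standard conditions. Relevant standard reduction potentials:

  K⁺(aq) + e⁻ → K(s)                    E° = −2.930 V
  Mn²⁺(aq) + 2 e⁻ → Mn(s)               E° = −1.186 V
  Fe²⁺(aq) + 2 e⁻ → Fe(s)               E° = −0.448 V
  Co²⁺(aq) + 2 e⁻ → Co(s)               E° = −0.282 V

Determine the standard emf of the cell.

The Co²⁺/Co couple has the higher E°, so Co ion is reduced (cathode) and K is oxidized (anode).
E°cell = E°(cathode) − E°(anode) = −0.282 − (−2.930) = +2.648 V.

+2.648 V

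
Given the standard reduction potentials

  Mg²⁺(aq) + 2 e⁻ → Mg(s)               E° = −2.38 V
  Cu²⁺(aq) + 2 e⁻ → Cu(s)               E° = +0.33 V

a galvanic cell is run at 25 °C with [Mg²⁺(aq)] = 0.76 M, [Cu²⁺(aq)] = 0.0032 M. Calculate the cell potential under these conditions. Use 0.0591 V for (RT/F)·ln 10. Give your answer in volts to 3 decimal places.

+2.640 V

Cu²⁺/Cu is reduced (cathode, E° = +0.33 V) and Mg²⁺/Mg is oxidized (anode).
E°cell = E°cat − E°an = +0.33 − (−2.38) = +2.71 V; n = 2.
The balanced reaction is Cu²⁺(aq) + Mg(s) → Cu(s) + Mg²⁺(aq), so Q = [Mg²⁺(aq)] / [Cu²⁺(aq)] = 238 and log Q = 2.376.
E = E° − (0.0591/n)·log Q = +2.71 − (0.0591/2)(2.376) = +2.640 V.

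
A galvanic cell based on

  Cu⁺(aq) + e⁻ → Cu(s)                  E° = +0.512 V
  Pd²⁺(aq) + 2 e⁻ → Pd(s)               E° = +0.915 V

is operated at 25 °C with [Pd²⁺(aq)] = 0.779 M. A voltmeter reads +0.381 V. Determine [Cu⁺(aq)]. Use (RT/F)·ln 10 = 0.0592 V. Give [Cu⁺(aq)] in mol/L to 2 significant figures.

2.1 M

Pd²⁺/Pd is the cathode (higher E°); E°cell = +0.915 − (+0.512) = +0.403 V with n = 2.
Rearranging E = E° − (0.0592/n)·log Q gives log Q = 2(+0.403 − (+0.381))/0.0592 = 0.743.
The balanced reaction is Pd²⁺(aq) + 2 Cu(s) → Pd(s) + 2 Cu⁺(aq), so Q = [Cu⁺(aq)]^2 / [Pd²⁺(aq)].
Isolating [Cu⁺(aq)] in Q = 10^{0.743} yields log [Cu⁺(aq)] = 0.317, i.e. 2.1 M.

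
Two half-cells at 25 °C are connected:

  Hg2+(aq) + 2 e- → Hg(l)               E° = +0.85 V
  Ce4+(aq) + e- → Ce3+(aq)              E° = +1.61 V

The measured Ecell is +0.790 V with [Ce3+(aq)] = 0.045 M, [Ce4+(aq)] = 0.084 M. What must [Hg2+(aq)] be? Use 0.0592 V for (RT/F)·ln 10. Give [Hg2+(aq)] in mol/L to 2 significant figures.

0.34 M

Ce⁴⁺/Ce³⁺ is the cathode (higher E°); E°cell = +1.61 − (+0.85) = +0.76 V with n = 2.
From the Nernst equation, log Q = n(E° − E)/0.0592 = 2·(+0.76 − (+0.790))/0.0592 = −1.014.
Balancing electrons gives 2 Ce4+(aq) + Hg(l) → 2 Ce3+(aq) + Hg2+(aq); thus Q = ([Ce3+(aq)]^2·[Hg2+(aq)]) / [Ce4+(aq)]^2.
Isolating [Hg2+(aq)] in Q = 10^{−1.014} yields log [Hg2+(aq)] = −0.472, i.e. 0.34 M.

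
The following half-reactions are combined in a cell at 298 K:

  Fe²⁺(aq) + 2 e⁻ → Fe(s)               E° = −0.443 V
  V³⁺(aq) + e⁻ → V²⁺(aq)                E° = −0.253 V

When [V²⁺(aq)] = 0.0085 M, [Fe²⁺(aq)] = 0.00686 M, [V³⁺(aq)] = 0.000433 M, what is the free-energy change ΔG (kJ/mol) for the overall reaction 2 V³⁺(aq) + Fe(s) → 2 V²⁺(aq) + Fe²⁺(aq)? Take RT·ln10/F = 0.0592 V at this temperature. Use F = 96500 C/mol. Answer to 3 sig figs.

E°cell = −0.253 − (−0.443) = +0.190 V; the balanced reaction transfers n = 2 electrons.
The reaction quotient is ([V²⁺(aq)]^2·[Fe²⁺(aq)]) / [V³⁺(aq)]^2 = 2.64; by Nernst, E = +0.190 − (0.0592/2)(0.422) = +0.1775 V.
Then ΔG = −nFE = −2 × 96500 × +0.1775 J/mol = −34.3 kJ/mol.

−34.3 kJ/mol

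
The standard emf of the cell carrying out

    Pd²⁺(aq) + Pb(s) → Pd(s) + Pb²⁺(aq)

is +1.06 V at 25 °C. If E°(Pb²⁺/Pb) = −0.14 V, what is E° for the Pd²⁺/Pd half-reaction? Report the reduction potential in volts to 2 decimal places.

+0.92 V

In the reaction as written the Pd²⁺/Pd couple is reduced (cathode) and Pb²⁺/Pb is oxidized (anode), so E°cell = E°(Pd²⁺/Pd) − E°(Pb²⁺/Pb).
E°(Pd²⁺/Pd) = E°cell + E°(anode) = +1.06 + (−0.14) = +0.92 V.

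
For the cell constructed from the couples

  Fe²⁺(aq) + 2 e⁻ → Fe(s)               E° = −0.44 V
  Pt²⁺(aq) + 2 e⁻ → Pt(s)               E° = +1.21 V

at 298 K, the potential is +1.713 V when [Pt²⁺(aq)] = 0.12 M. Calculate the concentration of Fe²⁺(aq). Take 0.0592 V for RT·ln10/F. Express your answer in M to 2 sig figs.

0.00089 M

The Pt²⁺/Pt couple has the larger reduction potential, so it is the cathode: E°cell = +1.21 − (−0.44) = +1.65 V and n = 2.
Rearranging E = E° − (0.0592/n)·log Q gives log Q = 2(+1.65 − (+1.713))/0.0592 = −2.128.
For Pt²⁺(aq) + Fe(s) → Pt(s) + Fe²⁺(aq), the reaction quotient is Q = [Fe²⁺(aq)] / [Pt²⁺(aq)].
Solving for the unknown gives log [Fe²⁺(aq)] = −3.049, so [Fe²⁺(aq)] ≈ 0.00089 M.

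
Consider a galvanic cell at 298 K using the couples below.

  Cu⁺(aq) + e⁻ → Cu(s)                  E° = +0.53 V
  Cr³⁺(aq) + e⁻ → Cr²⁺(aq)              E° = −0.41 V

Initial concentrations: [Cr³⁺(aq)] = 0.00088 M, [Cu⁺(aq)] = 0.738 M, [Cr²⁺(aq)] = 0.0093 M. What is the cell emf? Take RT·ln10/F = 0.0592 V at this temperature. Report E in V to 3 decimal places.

Since E°(Cu⁺/Cu) > E°(Cr³⁺/Cr²⁺), Cu⁺/Cu serves as the cathode.
The standard potential is +0.53 − (−0.41) = +0.94 V and the balanced reaction transfers n = 1 electron.
The balanced reaction is Cu⁺(aq) + Cr²⁺(aq) → Cu(s) + Cr³⁺(aq), so Q = [Cr³⁺(aq)] / ([Cu⁺(aq)]·[Cr²⁺(aq)]) = 0.128 and log Q = −0.892.
E = E° − (0.0592/n)·log Q = +0.94 − (0.0592/1)(−0.892) = +0.993 V.

+0.993 V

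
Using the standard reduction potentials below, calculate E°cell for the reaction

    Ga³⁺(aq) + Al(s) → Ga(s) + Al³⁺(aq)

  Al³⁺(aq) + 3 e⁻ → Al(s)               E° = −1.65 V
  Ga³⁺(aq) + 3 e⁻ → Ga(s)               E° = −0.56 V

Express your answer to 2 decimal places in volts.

Ga³⁺(aq) gains electrons, so the Ga³⁺/Ga couple is the cathode; the Al³⁺/Al couple is the anode.
E°cell = E°(cathode) − E°(anode) = −0.56 − (−1.65) = +1.09 V.

+1.09 V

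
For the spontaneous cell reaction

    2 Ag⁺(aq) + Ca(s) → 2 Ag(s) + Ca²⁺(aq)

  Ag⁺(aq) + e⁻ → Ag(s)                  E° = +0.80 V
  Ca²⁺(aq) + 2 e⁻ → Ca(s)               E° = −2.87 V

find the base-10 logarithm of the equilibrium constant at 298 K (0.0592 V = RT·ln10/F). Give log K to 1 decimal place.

log K = 124.0

The Ag⁺/Ag couple is reduced (cathode); E°cell = +0.80 − (−2.87) = +3.67 V with n = 2.
At equilibrium E = 0, so log K = nE°cell / 0.0592 = (2)(+3.67) / 0.0592 = 124.0.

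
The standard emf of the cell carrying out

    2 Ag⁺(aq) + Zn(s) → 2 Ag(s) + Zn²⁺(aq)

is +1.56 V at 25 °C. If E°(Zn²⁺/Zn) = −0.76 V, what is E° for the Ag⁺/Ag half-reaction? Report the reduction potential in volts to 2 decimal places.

+0.80 V

In the reaction as written the Ag⁺/Ag couple is reduced (cathode) and Zn²⁺/Zn is oxidized (anode), so E°cell = E°(Ag⁺/Ag) − E°(Zn²⁺/Zn).
E°(Ag⁺/Ag) = E°cell + E°(anode) = +1.56 + (−0.76) = +0.80 V.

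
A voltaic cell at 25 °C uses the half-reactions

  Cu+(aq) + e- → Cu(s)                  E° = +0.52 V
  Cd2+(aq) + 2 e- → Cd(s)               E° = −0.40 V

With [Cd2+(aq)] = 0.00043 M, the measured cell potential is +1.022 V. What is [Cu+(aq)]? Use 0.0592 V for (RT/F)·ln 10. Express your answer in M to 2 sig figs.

1.1 M

Cu⁺/Cu is the cathode (higher E°); E°cell = +0.52 − (−0.40) = +0.92 V with n = 2.
Rearranging E = E° − (0.0592/n)·log Q gives log Q = 2(+0.92 − (+1.022))/0.0592 = −3.446.
Balancing electrons gives 2 Cu+(aq) + Cd(s) → 2 Cu(s) + Cd2+(aq); thus Q = [Cd2+(aq)] / [Cu+(aq)]^2.
Substituting the known concentrations and solving, log [Cu+(aq)] = 0.040 and [Cu+(aq)] = 1.1 M.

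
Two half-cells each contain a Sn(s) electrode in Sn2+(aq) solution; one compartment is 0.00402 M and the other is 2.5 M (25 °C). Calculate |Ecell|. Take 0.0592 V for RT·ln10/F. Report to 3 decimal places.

For a concentration cell E°cell = 0, since both electrodes use the same couple.
The compartment with the higher Sn2+(aq) concentration (2.5 M) acts as the cathode; ions are reduced there and produced at the dilute (0.00402 M) anode.
With n = 2, Ecell = −(0.0592/2)·log([dilute]/[conc]) = −(0.0592/2)·log(0.00402/2.5) = +0.083 V.

0.083 V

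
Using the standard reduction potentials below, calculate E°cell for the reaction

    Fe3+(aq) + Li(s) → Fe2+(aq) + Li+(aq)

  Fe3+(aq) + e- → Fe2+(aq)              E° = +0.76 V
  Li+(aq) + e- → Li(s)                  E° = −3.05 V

In the reaction as written, Fe3+(aq) is reduced (cathode) and Li+(aq) is produced by oxidation at the anode.
E°cell = E°(cathode) − E°(anode) = +0.76 − (−3.05) = +3.81 V.

+3.81 V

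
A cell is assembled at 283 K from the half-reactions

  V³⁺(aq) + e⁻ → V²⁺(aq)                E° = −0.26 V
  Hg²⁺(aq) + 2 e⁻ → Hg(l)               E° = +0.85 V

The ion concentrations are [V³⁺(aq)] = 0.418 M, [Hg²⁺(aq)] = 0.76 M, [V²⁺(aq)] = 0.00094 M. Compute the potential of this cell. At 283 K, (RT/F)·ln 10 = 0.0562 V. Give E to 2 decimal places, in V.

Hg²⁺/Hg is reduced (cathode, E° = +0.85 V) and V³⁺/V²⁺ is oxidized (anode).
E°cell = +0.85 − (−0.26) = +1.11 V, with n = 2 electrons transferred.
For the overall reaction Hg²⁺(aq) + 2 V²⁺(aq) → Hg(l) + 2 V³⁺(aq), Q = [V³⁺(aq)]^2 / ([Hg²⁺(aq)]·[V²⁺(aq)]^2) = 2.6×10^5, giving log Q = 5.415.
E = E° − (0.0562/n)·log Q = +1.11 − (0.0562/2)(5.415) = +0.96 V.

+0.96 V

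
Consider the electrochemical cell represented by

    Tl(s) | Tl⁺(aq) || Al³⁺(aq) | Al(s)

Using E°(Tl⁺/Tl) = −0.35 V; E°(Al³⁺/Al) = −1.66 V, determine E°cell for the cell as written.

By convention the left-hand electrode in cell notation is the anode (oxidation) and the right-hand electrode is the cathode (reduction).
E°cell = E°(right) − E°(left) = −1.66 − (−0.35) = −1.31 V.
The negative sign shows that, as written, the cell would require an external voltage to drive the reaction.

−1.31 V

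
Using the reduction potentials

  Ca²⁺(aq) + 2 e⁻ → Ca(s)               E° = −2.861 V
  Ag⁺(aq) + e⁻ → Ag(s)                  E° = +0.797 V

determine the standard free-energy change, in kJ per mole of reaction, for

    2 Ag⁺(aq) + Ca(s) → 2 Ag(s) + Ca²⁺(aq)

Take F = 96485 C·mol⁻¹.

−706 kJ/mol

In the reaction as written Ag⁺(aq) is reduced, so the Ag⁺/Ag couple is the cathode and Ca²⁺/Ca is the anode.
E°cell = +0.797 − (−2.861) = +3.658 V; balancing electrons gives n = 2.
ΔG° = −nFE°cell = −(2)(96485)(+3.658) J/mol = −706 kJ/mol.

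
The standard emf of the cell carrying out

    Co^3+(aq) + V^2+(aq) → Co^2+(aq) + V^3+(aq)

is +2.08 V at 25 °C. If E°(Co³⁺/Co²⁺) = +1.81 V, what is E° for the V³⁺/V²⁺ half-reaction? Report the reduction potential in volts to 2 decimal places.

−0.27 V

In the reaction as written the Co³⁺/Co²⁺ couple is reduced (cathode) and V³⁺/V²⁺ is oxidized (anode), so E°cell = E°(Co³⁺/Co²⁺) − E°(V³⁺/V²⁺).
E°(V³⁺/V²⁺) = E°(cathode) − E°cell = +1.81 − (+2.08) = −0.27 V.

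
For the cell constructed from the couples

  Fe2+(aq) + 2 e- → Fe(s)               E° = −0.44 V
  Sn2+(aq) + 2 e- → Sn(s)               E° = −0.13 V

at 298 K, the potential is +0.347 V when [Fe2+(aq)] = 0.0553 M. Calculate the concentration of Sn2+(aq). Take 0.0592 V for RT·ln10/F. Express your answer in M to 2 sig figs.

0.98 M

The Sn²⁺/Sn couple has the larger reduction potential, so it is the cathode: E°cell = −0.13 − (−0.44) = +0.31 V and n = 2.
Since E = E° − (0.0592/n)·log Q, log Q = n(E° − E)/0.0592 = −1.250.
For Sn2+(aq) + Fe(s) → Sn(s) + Fe2+(aq), the reaction quotient is Q = [Fe2+(aq)] / [Sn2+(aq)].
Substituting the known concentrations and solving, log [Sn2+(aq)] = −0.007 and [Sn2+(aq)] = 0.98 M.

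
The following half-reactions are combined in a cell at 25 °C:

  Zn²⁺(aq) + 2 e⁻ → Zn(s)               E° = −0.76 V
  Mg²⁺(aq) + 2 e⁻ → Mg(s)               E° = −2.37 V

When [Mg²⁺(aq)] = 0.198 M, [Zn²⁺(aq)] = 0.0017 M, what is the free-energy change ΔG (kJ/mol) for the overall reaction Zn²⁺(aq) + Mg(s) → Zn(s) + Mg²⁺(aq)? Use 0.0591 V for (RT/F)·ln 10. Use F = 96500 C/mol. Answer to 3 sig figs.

E°cell = −0.76 − (−2.37) = +1.61 V; the balanced reaction transfers n = 2 electrons.
Here Q = [Mg²⁺(aq)] / [Zn²⁺(aq)] = 116 (log Q = 2.066), giving E = +1.61 − (0.0591/2)·(2.066) = +1.5489 V.
Then ΔG = −nFE = −2 × 96500 × +1.5489 J/mol = −299 kJ/mol.

−299 kJ/mol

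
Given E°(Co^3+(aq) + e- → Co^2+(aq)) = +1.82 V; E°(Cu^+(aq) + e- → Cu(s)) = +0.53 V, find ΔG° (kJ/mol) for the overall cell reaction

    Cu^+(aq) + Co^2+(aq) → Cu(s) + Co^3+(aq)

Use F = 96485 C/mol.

In the reaction as written Cu^+(aq) is reduced, so the Cu⁺/Cu couple is the cathode and Co³⁺/Co²⁺ is the anode.
E°cell = +0.53 − (+1.82) = −1.29 V; balancing electrons gives n = 1.
ΔG° = −nFE°cell = −(1)(96485)(−1.29) J/mol = +124 kJ/mol.

+124 kJ/mol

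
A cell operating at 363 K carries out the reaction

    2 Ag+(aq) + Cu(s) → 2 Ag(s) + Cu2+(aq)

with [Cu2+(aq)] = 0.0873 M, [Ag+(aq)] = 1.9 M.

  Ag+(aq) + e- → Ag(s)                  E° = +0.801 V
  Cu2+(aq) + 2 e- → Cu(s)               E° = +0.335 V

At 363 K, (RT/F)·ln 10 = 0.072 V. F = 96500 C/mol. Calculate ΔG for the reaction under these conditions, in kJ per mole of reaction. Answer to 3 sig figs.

−101 kJ/mol

E°cell = +0.801 − (+0.335) = +0.466 V; the balanced reaction transfers n = 2 electrons.
Here Q = [Cu2+(aq)] / [Ag+(aq)]^2 = 0.0242 (log Q = −1.616), giving E = +0.466 − (0.072/2)·(−1.616) = +0.5242 V.
Then ΔG = −nFE = −2 × 96500 × +0.5242 J/mol = −101 kJ/mol.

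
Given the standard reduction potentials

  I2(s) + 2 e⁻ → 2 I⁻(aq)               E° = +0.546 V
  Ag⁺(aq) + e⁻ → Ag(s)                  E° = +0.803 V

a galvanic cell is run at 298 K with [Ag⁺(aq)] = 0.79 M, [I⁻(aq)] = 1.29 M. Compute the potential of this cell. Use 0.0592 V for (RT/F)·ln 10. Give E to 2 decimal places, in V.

Since E°(Ag⁺/Ag) > E°(I₂/I⁻), Ag⁺/Ag serves as the cathode.
The standard potential is +0.803 − (+0.546) = +0.257 V and the balanced reaction transfers n = 2 electrons.
Balancing gives 2 Ag⁺(aq) + 2 I⁻(aq) → 2 Ag(s) + I2(s); hence Q = 1 / ([Ag⁺(aq)]^2·[I⁻(aq)]^2) = 0.963 (log Q = −0.016).
E = E° − (0.0592/n)·log Q = +0.257 − (0.0592/2)(−0.016) = +0.26 V.

+0.26 V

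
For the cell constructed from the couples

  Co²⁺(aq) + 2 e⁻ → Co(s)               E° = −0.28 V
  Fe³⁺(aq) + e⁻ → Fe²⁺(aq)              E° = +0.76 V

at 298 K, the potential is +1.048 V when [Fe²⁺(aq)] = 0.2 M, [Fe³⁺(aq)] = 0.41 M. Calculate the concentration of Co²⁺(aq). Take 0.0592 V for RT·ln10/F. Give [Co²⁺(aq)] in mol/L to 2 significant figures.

2.3 M

With Fe³⁺/Fe²⁺ at the cathode and Co²⁺/Co at the anode, E°cell = +0.76 − (−0.28) = +1.04 V (n = 2).
Since E = E° − (0.0592/n)·log Q, log Q = n(E° − E)/0.0592 = −0.270.
Balancing electrons gives 2 Fe³⁺(aq) + Co(s) → 2 Fe²⁺(aq) + Co²⁺(aq); thus Q = ([Fe²⁺(aq)]^2·[Co²⁺(aq)]) / [Fe³⁺(aq)]^2.
Isolating [Co²⁺(aq)] in Q = 10^{−0.270} yields log [Co²⁺(aq)] = 0.354, i.e. 2.3 M.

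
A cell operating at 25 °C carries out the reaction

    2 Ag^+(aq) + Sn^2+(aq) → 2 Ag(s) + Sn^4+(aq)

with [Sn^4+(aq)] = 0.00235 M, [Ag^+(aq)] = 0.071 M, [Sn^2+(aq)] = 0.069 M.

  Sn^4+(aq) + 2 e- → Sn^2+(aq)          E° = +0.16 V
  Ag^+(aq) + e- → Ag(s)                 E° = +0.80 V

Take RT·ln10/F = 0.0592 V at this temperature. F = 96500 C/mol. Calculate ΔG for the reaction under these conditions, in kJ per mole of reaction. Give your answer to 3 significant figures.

−119 kJ/mol

E°cell = +0.80 − (+0.16) = +0.64 V; the balanced reaction transfers n = 2 electrons.
Here Q = [Sn^4+(aq)] / ([Ag^+(aq)]^2·[Sn^2+(aq)]) = 6.76 (log Q = 0.830), giving E = +0.64 − (0.0592/2)·(0.830) = +0.6154 V.
ΔG = −nFE = −(2)(96500)(+0.6154) J/mol = −119 kJ/mol.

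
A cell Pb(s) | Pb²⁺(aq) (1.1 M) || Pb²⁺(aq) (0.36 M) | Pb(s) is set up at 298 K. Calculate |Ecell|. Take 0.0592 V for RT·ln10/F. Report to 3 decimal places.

For a concentration cell E°cell = 0, since both electrodes use the same couple.
The compartment with the higher Pb²⁺(aq) concentration (1.1 M) acts as the cathode; ions are reduced there and produced at the dilute (0.36 M) anode.
With n = 2, Ecell = −(0.0592/2)·log([dilute]/[conc]) = −(0.0592/2)·log(0.36/1.1) = +0.014 V.

0.014 V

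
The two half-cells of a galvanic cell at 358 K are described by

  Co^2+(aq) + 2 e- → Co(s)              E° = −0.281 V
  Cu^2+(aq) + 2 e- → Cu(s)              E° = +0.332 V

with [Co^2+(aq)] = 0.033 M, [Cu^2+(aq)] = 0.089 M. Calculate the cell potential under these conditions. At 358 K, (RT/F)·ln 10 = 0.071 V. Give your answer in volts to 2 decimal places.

+0.63 V

Since E°(Cu²⁺/Cu) > E°(Co²⁺/Co), Cu²⁺/Cu serves as the cathode.
The standard potential is +0.332 − (−0.281) = +0.613 V and the balanced reaction transfers n = 2 electrons.
The balanced reaction is Cu^2+(aq) + Co(s) → Cu(s) + Co^2+(aq), so Q = [Co^2+(aq)] / [Cu^2+(aq)] = 0.371 and log Q = −0.431.
Applying E = E° − (RT ln10/nF)·log Q gives +0.613 − (0.071/2)(−0.431) = +0.63 V.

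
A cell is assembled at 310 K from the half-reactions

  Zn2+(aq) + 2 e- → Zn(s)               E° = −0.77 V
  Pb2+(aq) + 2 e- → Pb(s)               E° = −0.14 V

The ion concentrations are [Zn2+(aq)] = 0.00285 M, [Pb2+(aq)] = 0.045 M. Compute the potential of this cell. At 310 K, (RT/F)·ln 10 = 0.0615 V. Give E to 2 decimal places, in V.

+0.67 V

Pb²⁺/Pb is reduced (cathode, E° = −0.14 V) and Zn²⁺/Zn is oxidized (anode).
E°cell = −0.14 − (−0.77) = +0.63 V, with n = 2 electrons transferred.
For the overall reaction Pb2+(aq) + Zn(s) → Pb(s) + Zn2+(aq), Q = [Zn2+(aq)] / [Pb2+(aq)] = 0.0633, giving log Q = −1.198.
E = E° − (0.0615/n)·log Q = +0.63 − (0.0615/2)(−1.198) = +0.67 V.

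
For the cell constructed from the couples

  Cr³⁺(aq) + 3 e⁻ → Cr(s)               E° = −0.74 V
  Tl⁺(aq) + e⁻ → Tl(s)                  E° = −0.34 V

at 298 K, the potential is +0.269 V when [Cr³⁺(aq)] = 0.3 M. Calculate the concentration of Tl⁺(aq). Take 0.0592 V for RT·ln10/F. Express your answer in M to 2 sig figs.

With Tl⁺/Tl at the cathode and Cr³⁺/Cr at the anode, E°cell = −0.34 − (−0.74) = +0.40 V (n = 3).
Rearranging E = E° − (0.0592/n)·log Q gives log Q = 3(+0.40 − (+0.269))/0.0592 = 6.639.
Balancing electrons gives 3 Tl⁺(aq) + Cr(s) → 3 Tl(s) + Cr³⁺(aq); thus Q = [Cr³⁺(aq)] / [Tl⁺(aq)]^3.
Solving for the unknown gives log [Tl⁺(aq)] = −2.387, so [Tl⁺(aq)] ≈ 0.0041 M.

0.0041 M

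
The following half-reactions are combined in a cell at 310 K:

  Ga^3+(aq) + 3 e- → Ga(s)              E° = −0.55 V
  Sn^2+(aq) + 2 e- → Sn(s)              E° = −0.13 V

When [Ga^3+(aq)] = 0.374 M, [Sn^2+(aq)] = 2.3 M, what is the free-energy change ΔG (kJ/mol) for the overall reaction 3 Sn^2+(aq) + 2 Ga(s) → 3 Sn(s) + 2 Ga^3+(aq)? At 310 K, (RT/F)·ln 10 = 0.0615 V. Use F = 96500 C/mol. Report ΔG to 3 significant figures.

With Sn²⁺/Sn reduced at the cathode, E°cell = −0.13 − (−0.55) = +0.42 V and n = 6.
Q = [Ga^3+(aq)]^2 / [Sn^2+(aq)]^3 = 0.0115, so log Q = −1.939 and E = +0.42 − (0.0615/6)(−1.939) = +0.4399 V.
ΔG = −nFE = −(6)(96500)(+0.4399) J/mol = −255 kJ/mol.

−255 kJ/mol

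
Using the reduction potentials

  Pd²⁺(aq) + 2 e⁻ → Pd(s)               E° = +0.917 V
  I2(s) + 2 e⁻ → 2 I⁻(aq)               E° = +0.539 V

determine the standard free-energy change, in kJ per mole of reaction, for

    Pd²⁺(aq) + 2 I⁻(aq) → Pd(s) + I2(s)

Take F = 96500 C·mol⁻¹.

−73.0 kJ/mol

In the reaction as written Pd²⁺(aq) is reduced, so the Pd²⁺/Pd couple is the cathode and I₂/I⁻ is the anode.
E°cell = +0.917 − (+0.539) = +0.378 V; balancing electrons gives n = 2.
ΔG° = −nFE°cell = −(2)(96500)(+0.378) J/mol = −73.0 kJ/mol.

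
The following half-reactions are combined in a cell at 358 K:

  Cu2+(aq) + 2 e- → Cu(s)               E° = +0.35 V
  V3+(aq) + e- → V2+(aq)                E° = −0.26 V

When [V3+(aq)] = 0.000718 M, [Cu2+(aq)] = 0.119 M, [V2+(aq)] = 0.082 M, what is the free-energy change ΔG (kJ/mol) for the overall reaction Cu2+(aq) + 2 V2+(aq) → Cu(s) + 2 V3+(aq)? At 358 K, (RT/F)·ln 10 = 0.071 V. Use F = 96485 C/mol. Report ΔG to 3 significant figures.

−140 kJ/mol

The standard cell potential is +0.35 − (−0.26) = +0.61 V, with n = 2 electrons in the balanced equation.
Q = [V3+(aq)]^2 / ([Cu2+(aq)]·[V2+(aq)]^2) = 0.000644, so log Q = −3.191 and E = +0.61 − (0.071/2)(−3.191) = +0.7233 V.
Finally ΔG = −nFE = −(2)(96485 C/mol)(+0.7233 V) = −140 kJ/mol.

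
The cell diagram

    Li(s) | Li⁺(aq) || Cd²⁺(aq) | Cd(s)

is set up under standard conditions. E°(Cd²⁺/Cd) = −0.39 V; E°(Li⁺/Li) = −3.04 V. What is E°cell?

By convention the left-hand electrode in cell notation is the anode (oxidation) and the right-hand electrode is the cathode (reduction).
E°cell = E°(right) − E°(left) = −0.39 − (−3.04) = +2.65 V.

+2.65 V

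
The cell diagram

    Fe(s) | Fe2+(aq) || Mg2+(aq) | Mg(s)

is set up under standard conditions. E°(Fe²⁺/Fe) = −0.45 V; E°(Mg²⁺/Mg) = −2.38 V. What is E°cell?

−1.93 V

By convention the left-hand electrode in cell notation is the anode (oxidation) and the right-hand electrode is the cathode (reduction).
E°cell = E°(right) − E°(left) = −2.38 − (−0.45) = −1.93 V.
The negative sign shows that, as written, the cell would require an external voltage to drive the reaction.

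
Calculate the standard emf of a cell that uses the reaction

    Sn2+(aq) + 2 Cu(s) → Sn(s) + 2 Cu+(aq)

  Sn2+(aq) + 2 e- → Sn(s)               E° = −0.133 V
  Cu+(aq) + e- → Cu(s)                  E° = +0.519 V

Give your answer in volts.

−0.652 V

Sn2+(aq) gains electrons, so the Sn²⁺/Sn couple is the cathode; the Cu⁺/Cu couple is the anode.
E°cell = E°(cathode) − E°(anode) = −0.133 − (+0.519) = −0.652 V.
The negative E°cell means the reaction is non-spontaneous in the direction written.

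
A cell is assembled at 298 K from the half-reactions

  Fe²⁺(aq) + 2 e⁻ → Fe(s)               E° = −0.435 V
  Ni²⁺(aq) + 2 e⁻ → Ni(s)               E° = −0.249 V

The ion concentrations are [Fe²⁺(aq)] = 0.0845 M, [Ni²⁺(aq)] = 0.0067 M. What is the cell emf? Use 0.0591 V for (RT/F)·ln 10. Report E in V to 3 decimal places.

The Ni²⁺/Ni couple has the more positive E°, so it is the cathode; Fe²⁺/Fe is the anode.
E°cell = E°cat − E°an = −0.249 − (−0.435) = +0.186 V; n = 2.
The balanced reaction is Ni²⁺(aq) + Fe(s) → Ni(s) + Fe²⁺(aq), so Q = [Fe²⁺(aq)] / [Ni²⁺(aq)] = 12.6 and log Q = 1.101.
Applying E = E° − (RT ln10/nF)·log Q gives +0.186 − (0.0591/2)(1.101) = +0.153 V.

+0.153 V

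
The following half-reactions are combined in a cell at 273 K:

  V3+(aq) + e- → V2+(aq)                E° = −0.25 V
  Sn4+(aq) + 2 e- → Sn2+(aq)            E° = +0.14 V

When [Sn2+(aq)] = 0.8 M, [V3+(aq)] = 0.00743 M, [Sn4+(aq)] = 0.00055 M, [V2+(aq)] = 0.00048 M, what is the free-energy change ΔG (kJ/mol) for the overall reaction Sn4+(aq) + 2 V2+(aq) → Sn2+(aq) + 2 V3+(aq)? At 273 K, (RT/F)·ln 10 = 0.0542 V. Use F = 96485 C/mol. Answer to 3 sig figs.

−46.3 kJ/mol

E°cell = +0.14 − (−0.25) = +0.39 V; the balanced reaction transfers n = 2 electrons.
Q = ([Sn2+(aq)]·[V3+(aq)]^2) / ([Sn4+(aq)]·[V2+(aq)]^2) = 3.49×10^5, so log Q = 5.542 and E = +0.39 − (0.0542/2)(5.542) = +0.2398 V.
Then ΔG = −nFE = −2 × 96485 × +0.2398 J/mol = −46.3 kJ/mol.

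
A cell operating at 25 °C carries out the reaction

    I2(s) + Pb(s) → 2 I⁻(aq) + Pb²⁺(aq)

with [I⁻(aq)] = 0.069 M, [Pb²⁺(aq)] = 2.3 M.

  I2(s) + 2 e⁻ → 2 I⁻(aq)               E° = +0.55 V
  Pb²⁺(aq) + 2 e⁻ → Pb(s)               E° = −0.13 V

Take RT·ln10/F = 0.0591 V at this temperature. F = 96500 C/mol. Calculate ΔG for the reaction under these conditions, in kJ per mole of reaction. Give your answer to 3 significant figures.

E°cell = +0.55 − (−0.13) = +0.68 V; the balanced reaction transfers n = 2 electrons.
The reaction quotient is [I⁻(aq)]^2·[Pb²⁺(aq)] = 0.011; by Nernst, E = +0.68 − (0.0591/2)(−1.961) = +0.7379 V.
Finally ΔG = −nFE = −(2)(96500 C/mol)(+0.7379 V) = −142 kJ/mol.

−142 kJ/mol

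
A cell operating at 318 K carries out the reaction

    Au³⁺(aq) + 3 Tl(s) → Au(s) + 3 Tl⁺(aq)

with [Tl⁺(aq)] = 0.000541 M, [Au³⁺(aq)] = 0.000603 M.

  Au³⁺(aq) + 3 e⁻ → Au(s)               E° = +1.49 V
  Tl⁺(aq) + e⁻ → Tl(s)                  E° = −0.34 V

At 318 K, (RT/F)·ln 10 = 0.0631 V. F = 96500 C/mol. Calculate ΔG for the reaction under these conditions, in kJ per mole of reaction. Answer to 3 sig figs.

−570 kJ/mol

E°cell = +1.49 − (−0.34) = +1.83 V; the balanced reaction transfers n = 3 electrons.
Here Q = [Tl⁺(aq)]^3 / [Au³⁺(aq)] = 2.63×10^−7 (log Q = −6.581), giving E = +1.83 − (0.0631/3)·(−6.581) = +1.9684 V.
Then ΔG = −nFE = −3 × 96500 × +1.9684 J/mol = −570 kJ/mol.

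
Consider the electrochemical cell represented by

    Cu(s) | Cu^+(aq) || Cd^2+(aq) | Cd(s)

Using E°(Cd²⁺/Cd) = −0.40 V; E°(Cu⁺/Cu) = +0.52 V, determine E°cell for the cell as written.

By convention the left-hand electrode in cell notation is the anode (oxidation) and the right-hand electrode is the cathode (reduction).
E°cell = E°(right) − E°(left) = −0.40 − (+0.52) = −0.92 V.
The negative sign shows that, as written, the cell would require an external voltage to drive the reaction.

−0.92 V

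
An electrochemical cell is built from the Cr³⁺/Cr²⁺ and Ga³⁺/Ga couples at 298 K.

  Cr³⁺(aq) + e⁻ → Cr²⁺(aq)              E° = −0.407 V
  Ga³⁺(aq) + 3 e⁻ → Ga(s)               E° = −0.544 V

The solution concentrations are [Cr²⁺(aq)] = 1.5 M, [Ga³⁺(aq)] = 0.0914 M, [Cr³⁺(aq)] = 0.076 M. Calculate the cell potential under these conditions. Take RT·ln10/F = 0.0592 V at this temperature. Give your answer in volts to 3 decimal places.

Cr³⁺/Cr²⁺ is reduced (cathode, E° = −0.407 V) and Ga³⁺/Ga is oxidized (anode).
The standard potential is −0.407 − (−0.544) = +0.137 V and the balanced reaction transfers n = 3 electrons.
Balancing gives 3 Cr³⁺(aq) + Ga(s) → 3 Cr²⁺(aq) + Ga³⁺(aq); hence Q = ([Cr²⁺(aq)]^3·[Ga³⁺(aq)]) / [Cr³⁺(aq)]^3 = 703 (log Q = 2.847).
E = E° − (0.0592/n)·log Q = +0.137 − (0.0592/3)(2.847) = +0.081 V.

+0.081 V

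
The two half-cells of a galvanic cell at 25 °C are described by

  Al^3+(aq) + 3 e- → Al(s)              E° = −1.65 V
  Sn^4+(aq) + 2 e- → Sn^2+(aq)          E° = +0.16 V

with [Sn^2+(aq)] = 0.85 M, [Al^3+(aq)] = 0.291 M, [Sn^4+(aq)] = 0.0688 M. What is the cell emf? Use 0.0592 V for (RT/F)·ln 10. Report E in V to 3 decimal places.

+1.788 V

Since E°(Sn⁴⁺/Sn²⁺) > E°(Al³⁺/Al), Sn⁴⁺/Sn²⁺ serves as the cathode.
The standard potential is +0.16 − (−1.65) = +1.81 V and the balanced reaction transfers n = 6 electrons.
For the overall reaction 3 Sn^4+(aq) + 2 Al(s) → 3 Sn^2+(aq) + 2 Al^3+(aq), Q = ([Sn^2+(aq)]^3·[Al^3+(aq)]^2) / [Sn^4+(aq)]^3 = 160, giving log Q = 2.203.
E = E° − (0.0592/n)·log Q = +1.81 − (0.0592/6)(2.203) = +1.788 V.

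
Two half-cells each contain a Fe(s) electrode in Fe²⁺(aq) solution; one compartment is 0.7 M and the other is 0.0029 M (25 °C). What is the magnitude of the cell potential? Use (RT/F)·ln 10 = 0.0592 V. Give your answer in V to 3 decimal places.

0.071 V

For a concentration cell E°cell = 0, since both electrodes use the same couple.
The compartment with the higher Fe²⁺(aq) concentration (0.7 M) acts as the cathode; ions are reduced there and produced at the dilute (0.0029 M) anode.
With n = 2, Ecell = −(0.0592/2)·log([dilute]/[conc]) = −(0.0592/2)·log(0.0029/0.7) = +0.071 V.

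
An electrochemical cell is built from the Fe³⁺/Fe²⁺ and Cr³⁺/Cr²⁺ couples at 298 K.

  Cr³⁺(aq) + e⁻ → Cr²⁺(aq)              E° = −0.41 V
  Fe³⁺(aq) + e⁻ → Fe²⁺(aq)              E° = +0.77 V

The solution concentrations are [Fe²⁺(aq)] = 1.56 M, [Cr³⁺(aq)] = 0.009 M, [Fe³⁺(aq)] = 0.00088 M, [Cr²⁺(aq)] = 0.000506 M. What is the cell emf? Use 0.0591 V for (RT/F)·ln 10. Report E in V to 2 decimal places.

+0.91 V

Fe³⁺/Fe²⁺ is reduced (cathode, E° = +0.77 V) and Cr³⁺/Cr²⁺ is oxidized (anode).
E°cell = +0.77 − (−0.41) = +1.18 V, with n = 1 electron transferred.
For the overall reaction Fe³⁺(aq) + Cr²⁺(aq) → Fe²⁺(aq) + Cr³⁺(aq), Q = ([Fe²⁺(aq)]·[Cr³⁺(aq)]) / ([Fe³⁺(aq)]·[Cr²⁺(aq)]) = 3.15×10^4, giving log Q = 4.499.
Applying E = E° − (RT ln10/nF)·log Q gives +1.18 − (0.0591/1)(4.499) = +0.91 V.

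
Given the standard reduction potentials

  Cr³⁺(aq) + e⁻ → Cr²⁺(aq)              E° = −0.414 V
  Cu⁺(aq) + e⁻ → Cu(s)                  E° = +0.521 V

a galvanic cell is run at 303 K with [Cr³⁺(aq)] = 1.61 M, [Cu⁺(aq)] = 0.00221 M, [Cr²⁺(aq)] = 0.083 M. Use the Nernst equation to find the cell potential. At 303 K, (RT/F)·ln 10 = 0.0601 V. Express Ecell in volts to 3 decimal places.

The Cu⁺/Cu couple has the more positive E°, so it is the cathode; Cr³⁺/Cr²⁺ is the anode.
E°cell = E°cat − E°an = +0.521 − (−0.414) = +0.935 V; n = 1.
For the overall reaction Cu⁺(aq) + Cr²⁺(aq) → Cu(s) + Cr³⁺(aq), Q = [Cr³⁺(aq)] / ([Cu⁺(aq)]·[Cr²⁺(aq)]) = 8.78×10^3, giving log Q = 3.943.
E = E° − (0.0601/n)·log Q = +0.935 − (0.0601/1)(3.943) = +0.698 V.

+0.698 V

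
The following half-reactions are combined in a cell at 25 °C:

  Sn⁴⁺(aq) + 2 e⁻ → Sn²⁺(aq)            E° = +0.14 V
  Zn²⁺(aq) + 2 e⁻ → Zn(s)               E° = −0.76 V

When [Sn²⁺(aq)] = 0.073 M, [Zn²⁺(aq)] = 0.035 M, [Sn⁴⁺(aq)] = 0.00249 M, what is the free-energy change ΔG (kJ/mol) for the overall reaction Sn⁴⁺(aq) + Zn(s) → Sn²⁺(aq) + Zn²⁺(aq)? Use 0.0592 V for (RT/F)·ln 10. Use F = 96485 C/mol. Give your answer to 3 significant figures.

With Sn⁴⁺/Sn²⁺ reduced at the cathode, E°cell = +0.14 − (−0.76) = +0.90 V and n = 2.
Q = ([Sn²⁺(aq)]·[Zn²⁺(aq)]) / [Sn⁴⁺(aq)] = 1.03, so log Q = 0.011 and E = +0.90 − (0.0592/2)(0.011) = +0.8997 V.
Finally ΔG = −nFE = −(2)(96485 C/mol)(+0.8997 V) = −174 kJ/mol.

−174 kJ/mol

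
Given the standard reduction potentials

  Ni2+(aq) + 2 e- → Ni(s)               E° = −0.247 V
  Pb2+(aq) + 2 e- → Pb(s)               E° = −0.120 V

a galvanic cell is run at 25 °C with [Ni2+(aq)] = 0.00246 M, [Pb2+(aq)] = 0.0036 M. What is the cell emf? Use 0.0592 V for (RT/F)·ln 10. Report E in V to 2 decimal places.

Pb²⁺/Pb is reduced (cathode, E° = −0.120 V) and Ni²⁺/Ni is oxidized (anode).
The standard potential is −0.120 − (−0.247) = +0.127 V and the balanced reaction transfers n = 2 electrons.
The balanced reaction is Pb2+(aq) + Ni(s) → Pb(s) + Ni2+(aq), so Q = [Ni2+(aq)] / [Pb2+(aq)] = 0.683 and log Q = −0.165.
E = E° − (0.0592/n)·log Q = +0.127 − (0.0592/2)(−0.165) = +0.13 V.

+0.13 V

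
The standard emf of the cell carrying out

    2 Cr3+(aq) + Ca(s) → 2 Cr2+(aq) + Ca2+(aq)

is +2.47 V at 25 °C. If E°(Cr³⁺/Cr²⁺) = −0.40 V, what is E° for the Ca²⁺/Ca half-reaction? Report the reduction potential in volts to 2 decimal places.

−2.87 V

In the reaction as written the Cr³⁺/Cr²⁺ couple is reduced (cathode) and Ca²⁺/Ca is oxidized (anode), so E°cell = E°(Cr³⁺/Cr²⁺) − E°(Ca²⁺/Ca).
E°(Ca²⁺/Ca) = E°(cathode) − E°cell = −0.40 − (+2.47) = −2.87 V.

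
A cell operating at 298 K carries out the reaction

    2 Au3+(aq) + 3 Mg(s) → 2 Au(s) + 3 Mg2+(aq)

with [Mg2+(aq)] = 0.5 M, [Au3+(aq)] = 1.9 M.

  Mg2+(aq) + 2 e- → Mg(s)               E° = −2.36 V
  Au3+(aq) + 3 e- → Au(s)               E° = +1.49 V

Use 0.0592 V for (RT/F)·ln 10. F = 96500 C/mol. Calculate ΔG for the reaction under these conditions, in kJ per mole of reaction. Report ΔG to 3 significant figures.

E°cell = +1.49 − (−2.36) = +3.85 V; the balanced reaction transfers n = 6 electrons.
Here Q = [Mg2+(aq)]^3 / [Au3+(aq)]^2 = 0.0346 (log Q = −1.461), giving E = +3.85 − (0.0592/6)·(−1.461) = +3.8644 V.
ΔG = −nFE = −(6)(96500)(+3.8644) J/mol = −2240 kJ/mol.

−2240 kJ/mol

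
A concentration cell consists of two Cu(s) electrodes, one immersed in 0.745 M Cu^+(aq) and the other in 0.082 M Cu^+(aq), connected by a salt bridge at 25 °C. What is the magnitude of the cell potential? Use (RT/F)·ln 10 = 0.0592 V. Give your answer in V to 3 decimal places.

0.057 V

For a concentration cell E°cell = 0, since both electrodes use the same couple.
The compartment with the higher Cu^+(aq) concentration (0.745 M) acts as the cathode; ions are reduced there and produced at the dilute (0.082 M) anode.
With n = 1, Ecell = −(0.0592/1)·log([dilute]/[conc]) = −(0.0592/1)·log(0.082/0.745) = +0.057 V.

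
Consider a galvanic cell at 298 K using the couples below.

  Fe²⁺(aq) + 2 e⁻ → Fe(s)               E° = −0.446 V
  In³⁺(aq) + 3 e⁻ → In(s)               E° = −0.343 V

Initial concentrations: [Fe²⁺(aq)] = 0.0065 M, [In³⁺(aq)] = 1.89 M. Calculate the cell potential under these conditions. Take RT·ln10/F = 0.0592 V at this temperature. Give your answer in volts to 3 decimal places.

+0.173 V

Since E°(In³⁺/In) > E°(Fe²⁺/Fe), In³⁺/In serves as the cathode.
E°cell = E°cat − E°an = −0.343 − (−0.446) = +0.103 V; n = 6.
The balanced reaction is 2 In³⁺(aq) + 3 Fe(s) → 2 In(s) + 3 Fe²⁺(aq), so Q = [Fe²⁺(aq)]^3 / [In³⁺(aq)]^2 = 7.69×10^−8 and log Q = −7.114.
E = E° − (0.0592/n)·log Q = +0.103 − (0.0592/6)(−7.114) = +0.173 V.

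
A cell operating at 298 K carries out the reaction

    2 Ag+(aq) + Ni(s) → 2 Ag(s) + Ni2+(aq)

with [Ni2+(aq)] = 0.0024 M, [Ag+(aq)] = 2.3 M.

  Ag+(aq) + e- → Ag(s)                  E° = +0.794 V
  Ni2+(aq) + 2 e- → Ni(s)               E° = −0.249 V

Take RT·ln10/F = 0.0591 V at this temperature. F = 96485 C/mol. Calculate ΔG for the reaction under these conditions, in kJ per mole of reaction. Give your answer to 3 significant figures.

−220 kJ/mol

E°cell = +0.794 − (−0.249) = +1.043 V; the balanced reaction transfers n = 2 electrons.
Here Q = [Ni2+(aq)] / [Ag+(aq)]^2 = 0.000454 (log Q = −3.343), giving E = +1.043 − (0.0591/2)·(−3.343) = +1.1418 V.
Then ΔG = −nFE = −2 × 96485 × +1.1418 J/mol = −220 kJ/mol.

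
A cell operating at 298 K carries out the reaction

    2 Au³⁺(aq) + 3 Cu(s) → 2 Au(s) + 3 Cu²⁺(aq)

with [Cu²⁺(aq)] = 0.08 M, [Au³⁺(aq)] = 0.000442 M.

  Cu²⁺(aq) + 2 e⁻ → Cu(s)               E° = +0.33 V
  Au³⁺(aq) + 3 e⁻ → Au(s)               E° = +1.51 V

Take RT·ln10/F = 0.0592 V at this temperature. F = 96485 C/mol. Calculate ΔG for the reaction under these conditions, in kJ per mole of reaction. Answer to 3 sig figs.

The standard cell potential is +1.51 − (+0.33) = +1.18 V, with n = 6 electrons in the balanced equation.
The reaction quotient is [Cu²⁺(aq)]^3 / [Au³⁺(aq)]^2 = 2.62×10^3; by Nernst, E = +1.18 − (0.0592/6)(3.418) = +1.1463 V.
Then ΔG = −nFE = −6 × 96485 × +1.1463 J/mol = −664 kJ/mol.

−664 kJ/mol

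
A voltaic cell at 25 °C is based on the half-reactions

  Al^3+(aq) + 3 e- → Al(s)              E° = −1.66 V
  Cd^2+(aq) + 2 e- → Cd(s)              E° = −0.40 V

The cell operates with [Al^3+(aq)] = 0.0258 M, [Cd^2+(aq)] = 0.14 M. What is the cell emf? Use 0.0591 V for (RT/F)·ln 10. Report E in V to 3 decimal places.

The Cd²⁺/Cd couple has the more positive E°, so it is the cathode; Al³⁺/Al is the anode.
E°cell = E°cat − E°an = −0.40 − (−1.66) = +1.26 V; n = 6.
Balancing gives 3 Cd^2+(aq) + 2 Al(s) → 3 Cd(s) + 2 Al^3+(aq); hence Q = [Al^3+(aq)]^2 / [Cd^2+(aq)]^3 = 0.243 (log Q = −0.615).
E = E° − (0.0591/n)·log Q = +1.26 − (0.0591/6)(−0.615) = +1.266 V.

+1.266 V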